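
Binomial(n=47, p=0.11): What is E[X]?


E[X] = n*p = 47 * 0.11 = 5.17

5.17


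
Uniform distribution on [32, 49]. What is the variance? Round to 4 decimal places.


Var = (b-a)^2 / 12
(b-a)^2 = (49 - 32)^2 = 289
Var = 289/12 ≈ 24.083333

24.0833


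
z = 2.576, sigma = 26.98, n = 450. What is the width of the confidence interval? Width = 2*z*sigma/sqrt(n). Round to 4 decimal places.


width = 2*z*sigma/sqrt(n)
2*z*sigma = 2 * 2.576 * 26.98 = 139.00096
sqrt(450) ≈ 21.213203
width = 139.00096 / 21.213203 ≈ 6.552568

6.5526


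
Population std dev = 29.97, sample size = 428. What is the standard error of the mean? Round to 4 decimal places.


SE = sigma / sqrt(n)
sqrt(428) ≈ 20.688161
SE = 29.97 / 20.688161 ≈ 1.448655

1.4487


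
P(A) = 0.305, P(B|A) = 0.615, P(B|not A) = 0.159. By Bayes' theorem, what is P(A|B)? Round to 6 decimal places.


P(A|B) = P(B|A)*P(A) / P(B), P(B) = P(B|A)*P(A) + P(B|not A)*P(not A)
P(B|A)*P(A) = 0.615 * 0.305 = 0.187575
P(B|not A)*P(not A) = 0.159 * 0.695 = 0.110505
P(B) = 0.187575 + 0.110505 = 0.29808
P(A|B) = 0.187575 / 0.29808 ≈ 0.62927738

0.629277


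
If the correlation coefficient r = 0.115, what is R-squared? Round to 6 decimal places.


R^2 = r^2 = (0.115)^2 = 0.013225

0.013225


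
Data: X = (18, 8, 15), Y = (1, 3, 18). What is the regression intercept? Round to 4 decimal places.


a = ybar - b*xbar, where b = sum((xi-xbar)(yi-ybar)) / sum((xi-xbar)^2)
n = 3, xbar = 41/3 ≈ 13.666667, ybar = 22/3 ≈ 7.333333
Sxy = sum((xi-xbar)(yi-ybar)) = 34/3 ≈ 11.333333
Sxx = sum((xi-xbar)^2) = 158/3 ≈ 52.666667
b = Sxy / Sxx = 17/79 ≈ 0.215190
a = 7.333333 - 0.215190 * 13.666667 = 347/79 ≈ 4.392405

4.3924


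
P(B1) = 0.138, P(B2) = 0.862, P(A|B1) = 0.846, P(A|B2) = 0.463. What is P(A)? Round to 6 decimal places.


P(A) = P(A|B1)*P(B1) + P(A|B2)*P(B2)
P(A|B1)*P(B1) = 0.846 * 0.138 = 0.116748
P(A|B2)*P(B2) = 0.463 * 0.862 = 0.399106
P(A) = 0.116748 + 0.399106 = 0.515854

0.515854


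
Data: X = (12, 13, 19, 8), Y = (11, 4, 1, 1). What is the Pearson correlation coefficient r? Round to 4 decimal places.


r = sum((xi-xbar)(yi-ybar)) / sqrt(sum((xi-xbar)^2) * sum((yi-ybar)^2))
n = 4, xbar = 52/4 = 13, ybar = 17/4 = 4.25
Sxy = sum((xi-xbar)(yi-ybar)) = -10
Sxx = sum((xi-xbar)^2) = 62
Syy = sum((yi-ybar)^2) = 66.75
sqrt(Sxx*Syy) ≈ 64.331174
r = Sxy / sqrt(Sxx*Syy) = -10 / 64.331174 ≈ -0.155446

-0.1554


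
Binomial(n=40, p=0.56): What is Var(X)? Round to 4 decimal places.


Var = n*p*(1-p) = 40 * 0.56 * 0.44 = 9.856

9.8560


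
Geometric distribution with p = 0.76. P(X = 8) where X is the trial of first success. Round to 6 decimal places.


P = (1-p)^(k-1) * p
(1-p)^(k-1) = 0.24^7 ≈ 0.00004586471
P = 0.00004586471 * 0.76 ≈ 0.00003485718

0.000035


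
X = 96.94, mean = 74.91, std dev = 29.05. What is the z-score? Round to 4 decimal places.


z = (X - mu) / sigma
X - mu = 96.94 - 74.91 = 22.03
z = 22.03 / 29.05 = 2203/2905 ≈ 0.758348

0.7583


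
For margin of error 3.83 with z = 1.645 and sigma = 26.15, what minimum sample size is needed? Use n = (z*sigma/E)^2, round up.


z*sigma/E = 1.645 * 26.15 / 3.83 ≈ 11.231527
(z*sigma/E)^2 ≈ 126.147208
round up: n = 127

127


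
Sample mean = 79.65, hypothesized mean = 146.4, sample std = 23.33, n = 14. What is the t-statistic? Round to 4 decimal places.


t = (xbar - mu0) / (s/sqrt(n))
xbar - mu0 = 79.65 - 146.4 = -66.75
sqrt(14) ≈ 3.74165739
s/sqrt(n) = 23.33 / 3.74165739 ≈ 6.23520477
t = -66.75 / 6.23520477 ≈ -10.705342

-10.7053


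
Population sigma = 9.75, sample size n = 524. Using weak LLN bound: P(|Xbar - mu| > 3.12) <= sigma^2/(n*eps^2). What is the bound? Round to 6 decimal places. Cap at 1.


bound = min(1, sigma^2/(n*eps^2))
sigma^2 = 9.75^2 = 95.0625
n*eps^2 = 524 * 3.12^2 = 524 * 9.7344 = 5100.8256
sigma^2/(n*eps^2) = 95.0625 / 5100.8256 ≈ 0.01863669

0.018637


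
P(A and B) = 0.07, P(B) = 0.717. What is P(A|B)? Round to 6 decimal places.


P(A|B) = P(A and B) / P(B) = 0.07 / 0.717 = 70/717 ≈ 0.09762901

0.097629


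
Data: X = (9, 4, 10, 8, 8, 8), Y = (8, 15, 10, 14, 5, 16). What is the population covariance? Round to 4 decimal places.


Cov = (1/n)*sum((xi-xbar)(yi-ybar))
n = 6, xbar = 47/6 ≈ 7.833333, ybar = 68/6 = 34/3 ≈ 11.333333
sum((xi-xbar)(yi-ybar)) = -62/3 ≈ -20.666667
Cov = -20.666667 / 6 = -31/9 ≈ -3.444444

-3.4444


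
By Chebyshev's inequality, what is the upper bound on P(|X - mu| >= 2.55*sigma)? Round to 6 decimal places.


P <= 1/k^2
k^2 = 2.55^2 = 6.5025
1/k^2 = 1 / 6.5025 = 400/2601 ≈ 0.15378700

0.153787


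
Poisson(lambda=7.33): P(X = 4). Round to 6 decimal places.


P = e^(-lam) * lam^k / k!
e^(-7.33) ≈ 0.0006555736
lam^k = 7.33^4 ≈ 2886.794695
k! = 4! = 24
P = 0.0006555736 * 2886.794695 / 24 ≈ 0.078854

0.078854


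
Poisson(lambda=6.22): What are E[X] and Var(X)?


E[X] = Var(X) = lambda = 6.22

6.22, 6.22


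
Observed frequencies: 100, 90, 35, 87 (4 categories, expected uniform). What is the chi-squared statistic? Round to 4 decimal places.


chi2 = sum((O-E)^2/E), E = total/4
total = 312, E = 312/4 = 78
(100 - 78)^2 / 78 = 484 / 78 = 242/39 ≈ 6.205128
(90 - 78)^2 / 78 = 144 / 78 = 24/13 ≈ 1.846154
(35 - 78)^2 / 78 = 1849 / 78 = 1849/78 ≈ 23.705128
(87 - 78)^2 / 78 = 81 / 78 = 27/26 ≈ 1.038462
chi2 = 1279/39 ≈ 32.794872

32.7949


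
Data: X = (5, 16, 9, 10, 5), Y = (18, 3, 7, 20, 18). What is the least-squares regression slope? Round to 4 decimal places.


b = sum((xi-xbar)(yi-ybar)) / sum((xi-xbar)^2)
n = 5, xbar = 45/5 = 9, ybar = 66/5 = 13.2
Sxy = sum((xi-xbar)(yi-ybar)) = -103
Sxx = sum((xi-xbar)^2) = 82
b = Sxy / Sxx = -103/82 ≈ -1.256098

-1.2561


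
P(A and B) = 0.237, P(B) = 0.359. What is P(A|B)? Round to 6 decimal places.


P(A|B) = P(A and B) / P(B) = 0.237 / 0.359 = 237/359 ≈ 0.66016713

0.660167


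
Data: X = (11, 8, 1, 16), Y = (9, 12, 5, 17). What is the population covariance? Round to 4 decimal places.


Cov = (1/n)*sum((xi-xbar)(yi-ybar))
n = 4, xbar = 36/4 = 9, ybar = 43/4 = 10.75
sum((xi-xbar)(yi-ybar)) = 85
Cov = 85 / 4 = 21.25

21.2500


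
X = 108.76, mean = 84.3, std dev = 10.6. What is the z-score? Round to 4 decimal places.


z = (X - mu) / sigma
X - mu = 108.76 - 84.3 = 24.46
z = 24.46 / 10.6 = 1223/530 ≈ 2.307547

2.3075


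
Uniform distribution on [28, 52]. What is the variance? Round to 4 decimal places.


Var = (b-a)^2 / 12
(b-a)^2 = (52 - 28)^2 = 576
Var = 576/12 = 48

48.0000


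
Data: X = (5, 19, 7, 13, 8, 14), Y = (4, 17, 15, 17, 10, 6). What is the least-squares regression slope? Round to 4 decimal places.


b = sum((xi-xbar)(yi-ybar)) / sum((xi-xbar)^2)
n = 6, xbar = 66/6 = 11, ybar = 69/6 = 11.5
Sxy = sum((xi-xbar)(yi-ybar)) = 74
Sxx = sum((xi-xbar)^2) = 138
b = Sxy / Sxx = 37/69 ≈ 0.536232

0.5362


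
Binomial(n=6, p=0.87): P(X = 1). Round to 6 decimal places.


P = C(n,k) * p^k * (1-p)^(n-k)
C(6,1) = 6
p^k = 0.87^1 = 0.87
(1-p)^(n-k) = 0.13^5 = 0.0000371293
P = 6 * 0.87 * 0.0000371293 ≈ 0.000194

0.000194


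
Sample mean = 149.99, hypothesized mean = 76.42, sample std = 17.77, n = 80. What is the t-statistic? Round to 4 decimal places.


t = (xbar - mu0) / (s/sqrt(n))
xbar - mu0 = 149.99 - 76.42 = 73.57
sqrt(80) ≈ 8.94427191
s/sqrt(n) = 17.77 / 8.94427191 ≈ 1.98674640
t = 73.57 / 1.98674640 ≈ 37.030393

37.0304


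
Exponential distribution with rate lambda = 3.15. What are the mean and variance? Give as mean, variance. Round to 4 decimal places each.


mean = 1/lam, var = 1/lam^2
mean = 1 / 3.15 = 20/63 ≈ 0.317460
lam^2 = 3.15^2 = 9.9225
var = 1 / 9.9225 = 400/3969 ≈ 0.100781

0.3175, 0.1008


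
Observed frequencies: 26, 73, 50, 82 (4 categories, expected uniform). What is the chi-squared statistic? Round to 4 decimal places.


chi2 = sum((O-E)^2/E), E = total/4
total = 231, E = 231/4 = 57.75
(26 - 57.75)^2 / 57.75 = 1008.0625 / 57.75 = 16129/924 ≈ 17.455628
(73 - 57.75)^2 / 57.75 = 232.5625 / 57.75 = 3721/924 ≈ 4.027056
(50 - 57.75)^2 / 57.75 = 60.0625 / 57.75 = 961/924 ≈ 1.040043
(82 - 57.75)^2 / 57.75 = 588.0625 / 57.75 = 9409/924 ≈ 10.182900
chi2 = 7555/231 ≈ 32.705628

32.7056


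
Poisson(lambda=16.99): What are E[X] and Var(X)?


E[X] = Var(X) = lambda = 16.99

16.99, 16.99


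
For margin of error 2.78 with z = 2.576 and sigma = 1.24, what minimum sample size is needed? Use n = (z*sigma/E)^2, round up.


z*sigma/E = 2.576 * 1.24 / 2.78 ≈ 1.149007
(z*sigma/E)^2 ≈ 1.320218
round up: n = 2

2


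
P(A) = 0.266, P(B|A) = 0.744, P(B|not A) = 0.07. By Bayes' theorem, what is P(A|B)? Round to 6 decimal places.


P(A|B) = P(B|A)*P(A) / P(B), P(B) = P(B|A)*P(A) + P(B|not A)*P(not A)
P(B|A)*P(A) = 0.744 * 0.266 = 0.197904
P(B|not A)*P(not A) = 0.07 * 0.734 = 0.05138
P(B) = 0.197904 + 0.05138 = 0.249284
P(A|B) = 0.197904 / 0.249284 = 7068/8903 ≈ 0.79388970

0.793890


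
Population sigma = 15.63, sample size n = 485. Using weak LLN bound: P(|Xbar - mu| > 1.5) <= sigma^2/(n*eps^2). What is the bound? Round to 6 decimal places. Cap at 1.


bound = min(1, sigma^2/(n*eps^2))
sigma^2 = 15.63^2 = 244.2969
n*eps^2 = 485 * 1.5^2 = 485 * 2.25 = 1091.25
sigma^2/(n*eps^2) = 244.2969 / 1091.25 ≈ 0.22386887

0.223869


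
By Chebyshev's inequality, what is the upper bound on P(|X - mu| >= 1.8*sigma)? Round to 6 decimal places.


P <= 1/k^2
k^2 = 1.8^2 = 3.24
1/k^2 = 1 / 3.24 = 25/81 ≈ 0.30864198

0.308642


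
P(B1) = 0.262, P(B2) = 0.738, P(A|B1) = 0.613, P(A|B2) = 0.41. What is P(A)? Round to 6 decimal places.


P(A) = P(A|B1)*P(B1) + P(A|B2)*P(B2)
P(A|B1)*P(B1) = 0.613 * 0.262 = 0.160606
P(A|B2)*P(B2) = 0.41 * 0.738 = 0.30258
P(A) = 0.160606 + 0.30258 = 0.463186

0.463186


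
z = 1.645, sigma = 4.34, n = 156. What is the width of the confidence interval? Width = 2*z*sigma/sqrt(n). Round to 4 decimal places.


width = 2*z*sigma/sqrt(n)
2*z*sigma = 2 * 1.645 * 4.34 = 14.2786
sqrt(156) ≈ 12.489996
width = 14.2786 / 12.489996 ≈ 1.143203

1.1432


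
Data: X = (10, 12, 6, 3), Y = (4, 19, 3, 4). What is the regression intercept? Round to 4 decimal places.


a = ybar - b*xbar, where b = sum((xi-xbar)(yi-ybar)) / sum((xi-xbar)^2)
n = 4, xbar = 31/4 = 7.75, ybar = 30/4 = 7.5
Sxy = sum((xi-xbar)(yi-ybar)) = 65.5
Sxx = sum((xi-xbar)^2) = 48.75
b = Sxy / Sxx = 262/195 ≈ 1.343590
a = 7.5 - 1.343590 * 7.75 = -568/195 ≈ -2.912821

-2.9128


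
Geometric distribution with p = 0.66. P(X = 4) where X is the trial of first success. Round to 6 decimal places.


P = (1-p)^(k-1) * p
(1-p)^(k-1) = 0.34^3 = 0.039304
P = 0.039304 * 0.66 = 0.02594064

0.025941


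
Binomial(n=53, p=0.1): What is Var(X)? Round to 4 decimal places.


Var = n*p*(1-p) = 53 * 0.1 * 0.9 = 4.77

4.7700


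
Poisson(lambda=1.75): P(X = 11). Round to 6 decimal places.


P = e^(-lam) * lam^k / k!
e^(-1.75) ≈ 0.1737739
lam^k = 1.75^11 ≈ 471.431432
k! = 11! = 39916800
P = 0.1737739 * 471.431432 / 39916800 ≈ 0.000002

0.000002


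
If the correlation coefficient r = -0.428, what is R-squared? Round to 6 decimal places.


R^2 = r^2 = (-0.428)^2 = 0.183184

0.183184


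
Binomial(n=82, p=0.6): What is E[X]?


E[X] = n*p = 82 * 0.6 = 49.2

49.2


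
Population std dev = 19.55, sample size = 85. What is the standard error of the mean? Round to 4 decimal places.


SE = sigma / sqrt(n)
sqrt(85) ≈ 9.219544
SE = 19.55 / 9.219544 ≈ 2.120495

2.1205


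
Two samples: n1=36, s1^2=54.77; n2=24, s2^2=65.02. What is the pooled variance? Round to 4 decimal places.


sp^2 = ((n1-1)*s1^2 + (n2-1)*s2^2)/(n1+n2-2)
(n1-1)*s1^2 = 35 * 54.77 = 1916.95
(n2-1)*s2^2 = 23 * 65.02 = 1495.46
numerator = 1916.95 + 1495.46 = 3412.41
n1+n2-2 = 58
sp^2 = 3412.41 / 58 = 341241/5800 ≈ 58.834655

58.8347


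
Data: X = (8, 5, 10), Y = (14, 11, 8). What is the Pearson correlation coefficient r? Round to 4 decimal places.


r = sum((xi-xbar)(yi-ybar)) / sqrt(sum((xi-xbar)^2) * sum((yi-ybar)^2))
n = 3, xbar = 23/3 ≈ 7.666667, ybar = 33/3 = 11
Sxy = sum((xi-xbar)(yi-ybar)) = -6
Sxx = sum((xi-xbar)^2) = 38/3 ≈ 12.666667
Syy = sum((yi-ybar)^2) = 18
sqrt(Sxx*Syy) ≈ 15.099669
r = Sxy / sqrt(Sxx*Syy) = -6 / 15.099669 ≈ -0.397360

-0.3974


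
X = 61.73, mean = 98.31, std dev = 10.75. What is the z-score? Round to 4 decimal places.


z = (X - mu) / sigma
X - mu = 61.73 - 98.31 = -36.58
z = -36.58 / 10.75 = -3658/1075 ≈ -3.402791

-3.4028


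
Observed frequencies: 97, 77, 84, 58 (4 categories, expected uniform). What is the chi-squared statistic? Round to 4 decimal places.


chi2 = sum((O-E)^2/E), E = total/4
total = 316, E = 316/4 = 79
(97 - 79)^2 / 79 = 324 / 79 = 324/79 ≈ 4.101266
(77 - 79)^2 / 79 = 4 / 79 = 4/79 ≈ 0.050633
(84 - 79)^2 / 79 = 25 / 79 = 25/79 ≈ 0.316456
(58 - 79)^2 / 79 = 441 / 79 = 441/79 ≈ 5.582278
chi2 = 794/79 ≈ 10.050633

10.0506


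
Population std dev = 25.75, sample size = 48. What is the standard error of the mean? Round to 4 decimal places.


SE = sigma / sqrt(n)
sqrt(48) ≈ 6.928203
SE = 25.75 / 6.928203 ≈ 3.716692

3.7167


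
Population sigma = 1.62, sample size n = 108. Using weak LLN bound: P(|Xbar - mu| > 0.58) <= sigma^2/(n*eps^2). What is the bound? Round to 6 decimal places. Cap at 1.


bound = min(1, sigma^2/(n*eps^2))
sigma^2 = 1.62^2 = 2.6244
n*eps^2 = 108 * 0.58^2 = 108 * 0.3364 = 36.3312
sigma^2/(n*eps^2) = 2.6244 / 36.3312 = 243/3364 ≈ 0.07223543

0.072235


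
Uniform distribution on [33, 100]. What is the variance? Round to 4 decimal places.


Var = (b-a)^2 / 12
(b-a)^2 = (100 - 33)^2 = 4489
Var = 4489/12 ≈ 374.083333

374.0833


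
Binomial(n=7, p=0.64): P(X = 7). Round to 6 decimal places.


P = C(n,k) * p^k * (1-p)^(n-k)
C(7,7) = 1
p^k = 0.64^7 ≈ 0.04398047
(1-p)^(n-k) = 0.36^0 = 1
P = 1 * 0.04398047 * 1 ≈ 0.043980

0.043980


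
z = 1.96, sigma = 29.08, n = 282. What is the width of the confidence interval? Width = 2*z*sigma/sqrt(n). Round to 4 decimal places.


width = 2*z*sigma/sqrt(n)
2*z*sigma = 2 * 1.96 * 29.08 = 113.9936
sqrt(282) ≈ 16.792856
width = 113.9936 / 16.792856 ≈ 6.788220

6.7882


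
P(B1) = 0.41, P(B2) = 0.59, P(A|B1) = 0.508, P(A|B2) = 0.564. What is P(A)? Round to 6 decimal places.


P(A) = P(A|B1)*P(B1) + P(A|B2)*P(B2)
P(A|B1)*P(B1) = 0.508 * 0.41 = 0.20828
P(A|B2)*P(B2) = 0.564 * 0.59 = 0.33276
P(A) = 0.20828 + 0.33276 = 0.54104

0.541040


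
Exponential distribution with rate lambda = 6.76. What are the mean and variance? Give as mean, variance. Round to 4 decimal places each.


mean = 1/lam, var = 1/lam^2
mean = 1 / 6.76 = 25/169 ≈ 0.147929
lam^2 = 6.76^2 = 45.6976
var = 1 / 45.6976 ≈ 0.021883

0.1479, 0.0219


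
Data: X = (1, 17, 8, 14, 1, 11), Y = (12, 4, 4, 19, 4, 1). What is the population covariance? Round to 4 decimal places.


Cov = (1/n)*sum((xi-xbar)(yi-ybar))
n = 6, xbar = 52/6 = 26/3 ≈ 8.666667, ybar = 44/6 = 22/3 ≈ 7.333333
sum((xi-xbar)(yi-ybar)) = 35/3 ≈ 11.666667
Cov = 11.666667 / 6 = 35/18 ≈ 1.944444

1.9444


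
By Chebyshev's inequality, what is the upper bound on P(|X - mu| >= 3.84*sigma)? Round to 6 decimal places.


P <= 1/k^2
k^2 = 3.84^2 = 14.7456
1/k^2 = 1 / 14.7456 = 625/9216 ≈ 0.06781684

0.067817


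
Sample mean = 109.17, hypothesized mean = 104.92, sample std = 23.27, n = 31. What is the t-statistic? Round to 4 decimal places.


t = (xbar - mu0) / (s/sqrt(n))
xbar - mu0 = 109.17 - 104.92 = 4.25
sqrt(31) ≈ 5.56776436
s/sqrt(n) = 23.27 / 5.56776436 ≈ 4.17941538
t = 4.25 / 4.17941538 ≈ 1.016889

1.0169


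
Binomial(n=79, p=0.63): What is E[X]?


E[X] = n*p = 79 * 0.63 = 49.77

49.77


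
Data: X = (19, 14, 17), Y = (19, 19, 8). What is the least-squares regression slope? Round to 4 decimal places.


b = sum((xi-xbar)(yi-ybar)) / sum((xi-xbar)^2)
n = 3, xbar = 50/3 ≈ 16.666667, ybar = 46/3 ≈ 15.333333
Sxy = sum((xi-xbar)(yi-ybar)) = -11/3 ≈ -3.666667
Sxx = sum((xi-xbar)^2) = 38/3 ≈ 12.666667
b = Sxy / Sxx = -11/38 ≈ -0.289474

-0.2895


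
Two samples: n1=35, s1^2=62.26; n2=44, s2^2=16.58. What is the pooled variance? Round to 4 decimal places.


sp^2 = ((n1-1)*s1^2 + (n2-1)*s2^2)/(n1+n2-2)
(n1-1)*s1^2 = 34 * 62.26 = 2116.84
(n2-1)*s2^2 = 43 * 16.58 = 712.94
numerator = 2116.84 + 712.94 = 2829.78
n1+n2-2 = 77
sp^2 = 2829.78 / 77 = 141489/3850 ≈ 36.750390

36.7504


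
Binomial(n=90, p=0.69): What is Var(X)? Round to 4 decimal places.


Var = n*p*(1-p) = 90 * 0.69 * 0.31 = 19.251

19.2510


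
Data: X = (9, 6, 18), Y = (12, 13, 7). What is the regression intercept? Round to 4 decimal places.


a = ybar - b*xbar, where b = sum((xi-xbar)(yi-ybar)) / sum((xi-xbar)^2)
n = 3, xbar = 33/3 = 11, ybar = 32/3 ≈ 10.666667
Sxy = sum((xi-xbar)(yi-ybar)) = -40
Sxx = sum((xi-xbar)^2) = 78
b = Sxy / Sxx = -20/39 ≈ -0.512821
a = 10.666667 - (-0.512821) * 11 = 212/13 ≈ 16.307692

16.3077


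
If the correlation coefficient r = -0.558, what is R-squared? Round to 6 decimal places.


R^2 = r^2 = (-0.558)^2 = 0.311364

0.311364


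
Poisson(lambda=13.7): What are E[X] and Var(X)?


E[X] = Var(X) = lambda = 13.7

13.7, 13.7


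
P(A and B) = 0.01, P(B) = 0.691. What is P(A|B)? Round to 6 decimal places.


P(A|B) = P(A and B) / P(B) = 0.01 / 0.691 = 10/691 ≈ 0.01447178

0.014472


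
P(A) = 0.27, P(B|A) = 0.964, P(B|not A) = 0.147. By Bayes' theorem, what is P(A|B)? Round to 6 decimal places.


P(A|B) = P(B|A)*P(A) / P(B), P(B) = P(B|A)*P(A) + P(B|not A)*P(not A)
P(B|A)*P(A) = 0.964 * 0.27 = 0.26028
P(B|not A)*P(not A) = 0.147 * 0.73 = 0.10731
P(B) = 0.26028 + 0.10731 = 0.36759
P(A|B) = 0.26028 / 0.36759 ≈ 0.70807149

0.708071


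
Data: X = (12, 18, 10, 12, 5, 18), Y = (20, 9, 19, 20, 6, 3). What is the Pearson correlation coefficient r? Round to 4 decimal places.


r = sum((xi-xbar)(yi-ybar)) / sqrt(sum((xi-xbar)^2) * sum((yi-ybar)^2))
n = 6, xbar = 75/6 = 12.5, ybar = 77/6 ≈ 12.833333
Sxy = sum((xi-xbar)(yi-ybar)) = -46.5
Sxx = sum((xi-xbar)^2) = 123.5
Syy = sum((yi-ybar)^2) = 1793/6 ≈ 298.833333
sqrt(Sxx*Syy) ≈ 192.109127
r = Sxy / sqrt(Sxx*Syy) = -46.5 / 192.109127 ≈ -0.242050

-0.2420


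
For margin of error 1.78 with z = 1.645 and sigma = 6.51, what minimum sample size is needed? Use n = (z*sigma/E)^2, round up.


z*sigma/E = 1.645 * 6.51 / 1.78 ≈ 6.016264
(z*sigma/E)^2 ≈ 36.195433
round up: n = 37

37


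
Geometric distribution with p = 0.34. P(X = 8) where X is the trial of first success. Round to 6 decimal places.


P = (1-p)^(k-1) * p
(1-p)^(k-1) = 0.66^7 ≈ 0.05455161
P = 0.05455161 * 0.34 ≈ 0.01854755

0.018548


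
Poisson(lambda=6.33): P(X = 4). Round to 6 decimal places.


P = e^(-lam) * lam^k / k!
e^(-6.33) ≈ 0.001782034
lam^k = 6.33^4 ≈ 1605.516747
k! = 4! = 24
P = 0.001782034 * 1605.516747 / 24 ≈ 0.119212

0.119212


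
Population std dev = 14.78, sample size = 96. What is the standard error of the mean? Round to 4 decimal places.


SE = sigma / sqrt(n)
sqrt(96) ≈ 9.797959
SE = 14.78 / 9.797959 ≈ 1.508477

1.5085


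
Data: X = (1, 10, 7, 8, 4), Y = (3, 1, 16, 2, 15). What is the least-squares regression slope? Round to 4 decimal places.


b = sum((xi-xbar)(yi-ybar)) / sum((xi-xbar)^2)
n = 5, xbar = 30/5 = 6, ybar = 37/5 = 7.4
Sxy = sum((xi-xbar)(yi-ybar)) = -21
Sxx = sum((xi-xbar)^2) = 50
b = Sxy / Sxx = -0.42

-0.4200


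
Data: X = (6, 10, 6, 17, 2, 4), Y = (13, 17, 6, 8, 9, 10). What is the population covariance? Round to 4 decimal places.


Cov = (1/n)*sum((xi-xbar)(yi-ybar))
n = 6, xbar = 45/6 = 7.5, ybar = 63/6 = 10.5
sum((xi-xbar)(yi-ybar)) = 5.5
Cov = 5.5 / 6 = 11/12 ≈ 0.916667

0.9167


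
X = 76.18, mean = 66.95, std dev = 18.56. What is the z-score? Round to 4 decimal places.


z = (X - mu) / sigma
X - mu = 76.18 - 66.95 = 9.23
z = 9.23 / 18.56 = 923/1856 ≈ 0.497306

0.4973


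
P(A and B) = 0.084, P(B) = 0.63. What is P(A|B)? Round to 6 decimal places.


P(A|B) = P(A and B) / P(B) = 0.084 / 0.63 = 2/15 ≈ 0.13333333

0.133333


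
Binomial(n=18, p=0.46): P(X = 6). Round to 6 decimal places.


P = C(n,k) * p^k * (1-p)^(n-k)
C(18,6) = 18564
p^k = 0.46^6 ≈ 0.009474297
(1-p)^(n-k) = 0.54^12 ≈ 0.0006147876
P = 18564 * 0.009474297 * 0.0006147876 ≈ 0.108129

0.108129


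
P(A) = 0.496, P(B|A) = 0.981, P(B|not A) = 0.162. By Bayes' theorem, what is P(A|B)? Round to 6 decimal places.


P(A|B) = P(B|A)*P(A) / P(B), P(B) = P(B|A)*P(A) + P(B|not A)*P(not A)
P(B|A)*P(A) = 0.981 * 0.496 = 0.486576
P(B|not A)*P(not A) = 0.162 * 0.504 = 0.081648
P(B) = 0.486576 + 0.081648 = 0.568224
P(A|B) = 0.486576 / 0.568224 = 3379/3946 ≈ 0.85631019

0.856310


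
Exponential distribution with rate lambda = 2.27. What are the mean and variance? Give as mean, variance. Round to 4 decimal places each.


mean = 1/lam, var = 1/lam^2
mean = 1 / 2.27 = 100/227 ≈ 0.440529
lam^2 = 2.27^2 = 5.1529
var = 1 / 5.1529 ≈ 0.194065

0.4405, 0.1941


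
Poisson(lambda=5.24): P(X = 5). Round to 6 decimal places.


P = e^(-lam) * lam^k / k!
e^(-5.24) ≈ 0.005300257
lam^k = 5.24^5 ≈ 3950.539740
k! = 5! = 120
P = 0.005300257 * 3950.539740 / 120 ≈ 0.174491

0.174491


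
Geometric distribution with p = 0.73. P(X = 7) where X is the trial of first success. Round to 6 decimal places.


P = (1-p)^(k-1) * p
(1-p)^(k-1) = 0.27^6 ≈ 0.0003874205
P = 0.0003874205 * 0.73 ≈ 0.0002828170

0.000283


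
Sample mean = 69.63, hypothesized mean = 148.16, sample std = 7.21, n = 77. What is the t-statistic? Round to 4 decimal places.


t = (xbar - mu0) / (s/sqrt(n))
xbar - mu0 = 69.63 - 148.16 = -78.53
sqrt(77) ≈ 8.77496439
s/sqrt(n) = 7.21 / 8.77496439 ≈ 0.82165576
t = -78.53 / 0.82165576 ≈ -95.575306

-95.5753


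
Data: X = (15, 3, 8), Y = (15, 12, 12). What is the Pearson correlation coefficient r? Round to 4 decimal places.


r = sum((xi-xbar)(yi-ybar)) / sqrt(sum((xi-xbar)^2) * sum((yi-ybar)^2))
n = 3, xbar = 26/3 ≈ 8.666667, ybar = 39/3 = 13
Sxy = sum((xi-xbar)(yi-ybar)) = 19
Sxx = sum((xi-xbar)^2) = 218/3 ≈ 72.666667
Syy = sum((yi-ybar)^2) = 6
sqrt(Sxx*Syy) ≈ 20.880613
r = Sxy / sqrt(Sxx*Syy) = 19 / 20.880613 ≈ 0.909935

0.9099


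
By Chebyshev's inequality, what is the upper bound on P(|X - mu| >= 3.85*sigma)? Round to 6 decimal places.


P <= 1/k^2
k^2 = 3.85^2 = 14.8225
1/k^2 = 1 / 14.8225 = 400/5929 ≈ 0.06746500

0.067465


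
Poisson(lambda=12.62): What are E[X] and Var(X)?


E[X] = Var(X) = lambda = 12.62

12.62, 12.62


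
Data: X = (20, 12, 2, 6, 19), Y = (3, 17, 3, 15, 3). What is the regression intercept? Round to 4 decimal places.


a = ybar - b*xbar, where b = sum((xi-xbar)(yi-ybar)) / sum((xi-xbar)^2)
n = 5, xbar = 59/5 = 11.8, ybar = 41/5 = 8.2
Sxy = sum((xi-xbar)(yi-ybar)) = -66.8
Sxx = sum((xi-xbar)^2) = 248.8
b = Sxy / Sxx = -167/622 ≈ -0.268489
a = 8.2 - (-0.268489) * 11.8 = 7071/622 ≈ 11.368167

11.3682


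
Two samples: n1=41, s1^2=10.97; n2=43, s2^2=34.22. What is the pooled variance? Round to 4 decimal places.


sp^2 = ((n1-1)*s1^2 + (n2-1)*s2^2)/(n1+n2-2)
(n1-1)*s1^2 = 40 * 10.97 = 438.8
(n2-1)*s2^2 = 42 * 34.22 = 1437.24
numerator = 438.8 + 1437.24 = 1876.04
n1+n2-2 = 82
sp^2 = 1876.04 / 82 = 46901/2050 ≈ 22.878537

22.8785


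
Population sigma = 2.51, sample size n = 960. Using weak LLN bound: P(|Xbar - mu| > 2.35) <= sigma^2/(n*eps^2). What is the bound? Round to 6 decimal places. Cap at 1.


bound = min(1, sigma^2/(n*eps^2))
sigma^2 = 2.51^2 = 6.3001
n*eps^2 = 960 * 2.35^2 = 960 * 5.5225 = 5301.6
sigma^2/(n*eps^2) = 6.3001 / 5301.6 ≈ 0.00118834

0.001188


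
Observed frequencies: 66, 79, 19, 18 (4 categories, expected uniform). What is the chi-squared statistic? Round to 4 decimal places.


chi2 = sum((O-E)^2/E), E = total/4
total = 182, E = 182/4 = 45.5
(66 - 45.5)^2 / 45.5 = 420.25 / 45.5 = 1681/182 ≈ 9.236264
(79 - 45.5)^2 / 45.5 = 1122.25 / 45.5 = 4489/182 ≈ 24.664835
(19 - 45.5)^2 / 45.5 = 702.25 / 45.5 = 2809/182 ≈ 15.434066
(18 - 45.5)^2 / 45.5 = 756.25 / 45.5 = 3025/182 ≈ 16.620879
chi2 = 6002/91 ≈ 65.956044

65.9560


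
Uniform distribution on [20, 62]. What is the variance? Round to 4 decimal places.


Var = (b-a)^2 / 12
(b-a)^2 = (62 - 20)^2 = 1764
Var = 1764/12 = 147

147.0000


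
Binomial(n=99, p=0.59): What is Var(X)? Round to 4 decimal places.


Var = n*p*(1-p) = 99 * 0.59 * 0.41 = 23.9481

23.9481


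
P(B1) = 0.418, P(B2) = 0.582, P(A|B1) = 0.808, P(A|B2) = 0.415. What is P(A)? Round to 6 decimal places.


P(A) = P(A|B1)*P(B1) + P(A|B2)*P(B2)
P(A|B1)*P(B1) = 0.808 * 0.418 = 0.337744
P(A|B2)*P(B2) = 0.415 * 0.582 = 0.24153
P(A) = 0.337744 + 0.24153 = 0.579274

0.579274


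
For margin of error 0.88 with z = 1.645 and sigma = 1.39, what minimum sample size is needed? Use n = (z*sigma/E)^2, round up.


z*sigma/E = 1.645 * 1.39 / 0.88 ≈ 2.598352
(z*sigma/E)^2 ≈ 6.751435
round up: n = 7

7


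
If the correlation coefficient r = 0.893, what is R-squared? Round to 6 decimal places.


R^2 = r^2 = (0.893)^2 = 0.797449

0.797449


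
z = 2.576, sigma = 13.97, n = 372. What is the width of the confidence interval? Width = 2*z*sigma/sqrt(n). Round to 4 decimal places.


width = 2*z*sigma/sqrt(n)
2*z*sigma = 2 * 2.576 * 13.97 = 71.97344
sqrt(372) ≈ 19.287302
width = 71.97344 / 19.287302 ≈ 3.731649

3.7316


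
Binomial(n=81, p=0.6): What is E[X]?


E[X] = n*p = 81 * 0.6 = 48.6

48.6


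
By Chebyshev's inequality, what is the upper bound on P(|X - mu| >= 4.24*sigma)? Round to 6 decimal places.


P <= 1/k^2
k^2 = 4.24^2 = 17.9776
1/k^2 = 1 / 17.9776 ≈ 0.05562478

0.055625


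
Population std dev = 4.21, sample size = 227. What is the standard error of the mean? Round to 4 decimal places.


SE = sigma / sqrt(n)
sqrt(227) ≈ 15.066519
SE = 4.21 / 15.066519 ≈ 0.279428

0.2794


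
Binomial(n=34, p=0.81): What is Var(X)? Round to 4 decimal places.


Var = n*p*(1-p) = 34 * 0.81 * 0.19 = 5.2326

5.2326


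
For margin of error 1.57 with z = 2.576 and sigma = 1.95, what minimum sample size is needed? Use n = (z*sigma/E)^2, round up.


z*sigma/E = 2.576 * 1.95 / 1.57 = 12558/3925 ≈ 3.199490
(z*sigma/E)^2 ≈ 10.236739
round up: n = 11

11


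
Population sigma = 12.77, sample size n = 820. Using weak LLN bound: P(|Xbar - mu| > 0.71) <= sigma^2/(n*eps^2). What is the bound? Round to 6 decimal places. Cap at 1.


bound = min(1, sigma^2/(n*eps^2))
sigma^2 = 12.77^2 = 163.0729
n*eps^2 = 820 * 0.71^2 = 820 * 0.5041 = 413.362
sigma^2/(n*eps^2) = 163.0729 / 413.362 ≈ 0.39450385

0.394504


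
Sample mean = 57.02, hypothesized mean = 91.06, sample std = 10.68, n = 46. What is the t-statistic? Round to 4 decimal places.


t = (xbar - mu0) / (s/sqrt(n))
xbar - mu0 = 57.02 - 91.06 = -34.04
sqrt(46) ≈ 6.78232998
s/sqrt(n) = 10.68 / 6.78232998 ≈ 1.57468009
t = -34.04 / 1.57468009 ≈ -21.617089

-21.6171


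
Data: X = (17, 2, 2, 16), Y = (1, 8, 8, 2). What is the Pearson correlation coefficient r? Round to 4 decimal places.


r = sum((xi-xbar)(yi-ybar)) / sqrt(sum((xi-xbar)^2) * sum((yi-ybar)^2))
n = 4, xbar = 37/4 = 9.25, ybar = 19/4 = 4.75
Sxy = sum((xi-xbar)(yi-ybar)) = -94.75
Sxx = sum((xi-xbar)^2) = 210.75
Syy = sum((yi-ybar)^2) = 42.75
sqrt(Sxx*Syy) ≈ 94.918715
r = Sxy / sqrt(Sxx*Syy) = -94.75 / 94.918715 ≈ -0.998223

-0.9982


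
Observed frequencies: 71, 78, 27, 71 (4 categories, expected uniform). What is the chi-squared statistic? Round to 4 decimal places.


chi2 = sum((O-E)^2/E), E = total/4
total = 247, E = 247/4 = 61.75
(71 - 61.75)^2 / 61.75 = 85.5625 / 61.75 = 1369/988 ≈ 1.385628
(78 - 61.75)^2 / 61.75 = 264.0625 / 61.75 = 325/76 ≈ 4.276316
(27 - 61.75)^2 / 61.75 = 1207.5625 / 61.75 = 19321/988 ≈ 19.555668
(71 - 61.75)^2 / 61.75 = 85.5625 / 61.75 = 1369/988 ≈ 1.385628
chi2 = 6571/247 ≈ 26.603239

26.6032


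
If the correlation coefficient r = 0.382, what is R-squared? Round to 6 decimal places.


R^2 = r^2 = (0.382)^2 = 0.145924

0.145924


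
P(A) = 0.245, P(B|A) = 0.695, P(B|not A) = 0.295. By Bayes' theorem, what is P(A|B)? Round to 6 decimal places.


P(A|B) = P(B|A)*P(A) / P(B), P(B) = P(B|A)*P(A) + P(B|not A)*P(not A)
P(B|A)*P(A) = 0.695 * 0.245 = 0.170275
P(B|not A)*P(not A) = 0.295 * 0.755 = 0.222725
P(B) = 0.170275 + 0.222725 = 0.393
P(A|B) = 0.170275 / 0.393 ≈ 0.43326972

0.433270


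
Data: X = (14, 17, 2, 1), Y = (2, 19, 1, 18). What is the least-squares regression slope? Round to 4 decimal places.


b = sum((xi-xbar)(yi-ybar)) / sum((xi-xbar)^2)
n = 4, xbar = 34/4 = 8.5, ybar = 40/4 = 10
Sxy = sum((xi-xbar)(yi-ybar)) = 31
Sxx = sum((xi-xbar)^2) = 201
b = Sxy / Sxx = 31/201 ≈ 0.154229

0.1542


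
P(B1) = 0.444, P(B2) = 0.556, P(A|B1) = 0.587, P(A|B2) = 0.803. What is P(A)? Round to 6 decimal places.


P(A) = P(A|B1)*P(B1) + P(A|B2)*P(B2)
P(A|B1)*P(B1) = 0.587 * 0.444 = 0.260628
P(A|B2)*P(B2) = 0.803 * 0.556 = 0.446468
P(A) = 0.260628 + 0.446468 = 0.707096

0.707096


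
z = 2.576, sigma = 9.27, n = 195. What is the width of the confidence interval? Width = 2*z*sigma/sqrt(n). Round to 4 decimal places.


width = 2*z*sigma/sqrt(n)
2*z*sigma = 2 * 2.576 * 9.27 = 47.75904
sqrt(195) ≈ 13.964240
width = 47.75904 / 13.964240 ≈ 3.420096

3.4201


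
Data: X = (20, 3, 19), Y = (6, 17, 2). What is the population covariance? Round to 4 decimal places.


Cov = (1/n)*sum((xi-xbar)(yi-ybar))
n = 3, xbar = 42/3 = 14, ybar = 25/3 ≈ 8.333333
sum((xi-xbar)(yi-ybar)) = -141
Cov = -141 / 3 = -47

-47.0000


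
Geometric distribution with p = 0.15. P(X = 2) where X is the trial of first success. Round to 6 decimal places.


P = (1-p)^(k-1) * p
(1-p)^(k-1) = 0.85^1 = 0.85
P = 0.85 * 0.15 = 0.1275

0.127500


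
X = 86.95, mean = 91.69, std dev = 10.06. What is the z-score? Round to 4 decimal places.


z = (X - mu) / sigma
X - mu = 86.95 - 91.69 = -4.74
z = -4.74 / 10.06 = -237/503 ≈ -0.471173

-0.4712


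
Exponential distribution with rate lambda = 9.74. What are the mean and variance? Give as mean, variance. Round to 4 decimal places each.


mean = 1/lam, var = 1/lam^2
mean = 1 / 9.74 = 50/487 ≈ 0.102669
lam^2 = 9.74^2 = 94.8676
var = 1 / 94.8676 ≈ 0.010541

0.1027, 0.0105


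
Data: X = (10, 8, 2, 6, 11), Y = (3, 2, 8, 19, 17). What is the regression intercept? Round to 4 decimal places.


a = ybar - b*xbar, where b = sum((xi-xbar)(yi-ybar)) / sum((xi-xbar)^2)
n = 5, xbar = 37/5 = 7.4, ybar = 49/5 = 9.8
Sxy = sum((xi-xbar)(yi-ybar)) = 0.4
Sxx = sum((xi-xbar)^2) = 51.2
b = Sxy / Sxx = 1/128 ≈ 0.007813
a = 9.8 - 0.007813 * 7.4 = 1247/128 ≈ 9.742188

9.7422


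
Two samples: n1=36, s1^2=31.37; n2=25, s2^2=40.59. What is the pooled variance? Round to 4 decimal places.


sp^2 = ((n1-1)*s1^2 + (n2-1)*s2^2)/(n1+n2-2)
(n1-1)*s1^2 = 35 * 31.37 = 1097.95
(n2-1)*s2^2 = 24 * 40.59 = 974.16
numerator = 1097.95 + 974.16 = 2072.11
n1+n2-2 = 59
sp^2 = 2072.11 / 59 = 207211/5900 ≈ 35.120508

35.1205


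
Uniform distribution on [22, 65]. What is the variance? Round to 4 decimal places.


Var = (b-a)^2 / 12
(b-a)^2 = (65 - 22)^2 = 1849
Var = 1849/12 ≈ 154.083333

154.0833


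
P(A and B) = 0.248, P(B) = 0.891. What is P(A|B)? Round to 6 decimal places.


P(A|B) = P(A and B) / P(B) = 0.248 / 0.891 = 248/891 ≈ 0.27833895

0.278339


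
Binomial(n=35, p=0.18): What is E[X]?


E[X] = n*p = 35 * 0.18 = 6.3

6.3


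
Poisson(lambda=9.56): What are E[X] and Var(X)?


E[X] = Var(X) = lambda = 9.56

9.56, 9.56


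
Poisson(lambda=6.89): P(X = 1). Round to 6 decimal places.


P = e^(-lam) * lam^k / k!
e^(-6.89) ≈ 0.001017914
lam^k = 6.89^1 = 6.89
k! = 1! = 1
P = 0.001017914 * 6.89 / 1 ≈ 0.007013

0.007013


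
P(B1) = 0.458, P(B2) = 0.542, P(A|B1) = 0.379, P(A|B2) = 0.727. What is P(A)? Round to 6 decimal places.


P(A) = P(A|B1)*P(B1) + P(A|B2)*P(B2)
P(A|B1)*P(B1) = 0.379 * 0.458 = 0.173582
P(A|B2)*P(B2) = 0.727 * 0.542 = 0.394034
P(A) = 0.173582 + 0.394034 = 0.567616

0.567616


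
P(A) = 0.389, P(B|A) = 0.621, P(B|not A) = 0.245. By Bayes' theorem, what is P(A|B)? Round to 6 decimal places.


P(A|B) = P(B|A)*P(A) / P(B), P(B) = P(B|A)*P(A) + P(B|not A)*P(not A)
P(B|A)*P(A) = 0.621 * 0.389 = 0.241569
P(B|not A)*P(not A) = 0.245 * 0.611 = 0.149695
P(B) = 0.241569 + 0.149695 = 0.391264
P(A|B) = 0.241569 / 0.391264 ≈ 0.61740666

0.617407


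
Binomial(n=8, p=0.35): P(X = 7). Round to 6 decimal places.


P = C(n,k) * p^k * (1-p)^(n-k)
C(8,7) = 8
p^k = 0.35^7 ≈ 0.0006433930
(1-p)^(n-k) = 0.65^1 = 0.65
P = 8 * 0.0006433930 * 0.65 ≈ 0.003346

0.003346


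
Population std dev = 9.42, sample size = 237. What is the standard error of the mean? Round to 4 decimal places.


SE = sigma / sqrt(n)
sqrt(237) ≈ 15.394804
SE = 9.42 / 15.394804 ≈ 0.611895

0.6119


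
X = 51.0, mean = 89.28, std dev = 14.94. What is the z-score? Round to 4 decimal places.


z = (X - mu) / sigma
X - mu = 51.0 - 89.28 = -38.28
z = -38.28 / 14.94 = -638/249 ≈ -2.562249

-2.5622


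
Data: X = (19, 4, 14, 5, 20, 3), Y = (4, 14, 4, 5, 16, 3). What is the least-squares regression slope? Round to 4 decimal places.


b = sum((xi-xbar)(yi-ybar)) / sum((xi-xbar)^2)
n = 6, xbar = 65/6 ≈ 10.833333, ybar = 46/6 = 23/3 ≈ 7.666667
Sxy = sum((xi-xbar)(yi-ybar)) = 131/3 ≈ 43.666667
Sxx = sum((xi-xbar)^2) = 1817/6 ≈ 302.833333
b = Sxy / Sxx = 262/1817 ≈ 0.144194

0.1442


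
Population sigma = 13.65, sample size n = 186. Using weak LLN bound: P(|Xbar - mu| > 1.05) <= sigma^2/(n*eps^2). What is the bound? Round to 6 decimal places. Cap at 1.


bound = min(1, sigma^2/(n*eps^2))
sigma^2 = 13.65^2 = 186.3225
n*eps^2 = 186 * 1.05^2 = 186 * 1.1025 = 205.065
sigma^2/(n*eps^2) = 186.3225 / 205.065 = 169/186 ≈ 0.90860215

0.908602


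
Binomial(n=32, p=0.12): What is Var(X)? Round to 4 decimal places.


Var = n*p*(1-p) = 32 * 0.12 * 0.88 = 3.3792

3.3792


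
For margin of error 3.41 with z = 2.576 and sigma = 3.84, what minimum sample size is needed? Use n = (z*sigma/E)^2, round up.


z*sigma/E = 2.576 * 3.84 / 3.41 ≈ 2.900833
(z*sigma/E)^2 ≈ 8.414831
round up: n = 9

9


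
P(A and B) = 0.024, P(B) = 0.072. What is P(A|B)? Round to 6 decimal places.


P(A|B) = P(A and B) / P(B) = 0.024 / 0.072 = 1/3 ≈ 0.33333333

0.333333


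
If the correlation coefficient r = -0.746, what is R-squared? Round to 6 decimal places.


R^2 = r^2 = (-0.746)^2 = 0.556516

0.556516


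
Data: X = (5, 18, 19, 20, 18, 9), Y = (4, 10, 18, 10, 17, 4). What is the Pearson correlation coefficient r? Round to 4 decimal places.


r = sum((xi-xbar)(yi-ybar)) / sqrt(sum((xi-xbar)^2) * sum((yi-ybar)^2))
n = 6, xbar = 89/6 ≈ 14.833333, ybar = 63/6 = 10.5
Sxy = sum((xi-xbar)(yi-ybar)) = 149.5
Sxx = sum((xi-xbar)^2) = 1169/6 ≈ 194.833333
Syy = sum((yi-ybar)^2) = 183.5
sqrt(Sxx*Syy) ≈ 189.081772
r = Sxy / sqrt(Sxx*Syy) = 149.5 / 189.081772 ≈ 0.790663

0.7907


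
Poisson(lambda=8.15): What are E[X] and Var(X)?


E[X] = Var(X) = lambda = 8.15

8.15, 8.15


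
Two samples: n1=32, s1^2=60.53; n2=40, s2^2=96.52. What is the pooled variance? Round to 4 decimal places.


sp^2 = ((n1-1)*s1^2 + (n2-1)*s2^2)/(n1+n2-2)
(n1-1)*s1^2 = 31 * 60.53 = 1876.43
(n2-1)*s2^2 = 39 * 96.52 = 3764.28
numerator = 1876.43 + 3764.28 = 5640.71
n1+n2-2 = 70
sp^2 = 5640.71 / 70 = 564071/7000 ≈ 80.581571

80.5816


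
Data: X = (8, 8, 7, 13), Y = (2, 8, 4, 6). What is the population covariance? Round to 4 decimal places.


Cov = (1/n)*sum((xi-xbar)(yi-ybar))
n = 4, xbar = 36/4 = 9, ybar = 20/4 = 5
sum((xi-xbar)(yi-ybar)) = 6
Cov = 6 / 4 = 1.5

1.5000


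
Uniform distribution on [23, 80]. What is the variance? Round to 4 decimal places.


Var = (b-a)^2 / 12
(b-a)^2 = (80 - 23)^2 = 3249
Var = 3249/12 = 270.75

270.7500


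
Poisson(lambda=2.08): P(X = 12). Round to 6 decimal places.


P = e^(-lam) * lam^k / k!
e^(-2.08) ≈ 0.1249302
lam^k = 2.08^12 ≈ 6557.827967
k! = 12! = 479001600
P = 0.1249302 * 6557.827967 / 479001600 ≈ 0.000002

0.000002


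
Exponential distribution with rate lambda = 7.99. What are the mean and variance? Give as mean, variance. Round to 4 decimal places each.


mean = 1/lam, var = 1/lam^2
mean = 1 / 7.99 = 100/799 ≈ 0.125156
lam^2 = 7.99^2 = 63.8401
var = 1 / 63.8401 ≈ 0.015664

0.1252, 0.0157


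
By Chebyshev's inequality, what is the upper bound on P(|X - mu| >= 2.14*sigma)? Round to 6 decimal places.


P <= 1/k^2
k^2 = 2.14^2 = 4.5796
1/k^2 = 1 / 4.5796 ≈ 0.21835968

0.218360


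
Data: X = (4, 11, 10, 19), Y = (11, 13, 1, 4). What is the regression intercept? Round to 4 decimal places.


a = ybar - b*xbar, where b = sum((xi-xbar)(yi-ybar)) / sum((xi-xbar)^2)
n = 4, xbar = 44/4 = 11, ybar = 29/4 = 7.25
Sxy = sum((xi-xbar)(yi-ybar)) = -46
Sxx = sum((xi-xbar)^2) = 114
b = Sxy / Sxx = -23/57 ≈ -0.403509
a = 7.25 - (-0.403509) * 11 = 2665/228 ≈ 11.688596

11.6886


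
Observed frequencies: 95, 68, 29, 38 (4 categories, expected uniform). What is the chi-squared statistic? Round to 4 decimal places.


chi2 = sum((O-E)^2/E), E = total/4
total = 230, E = 230/4 = 57.5
(95 - 57.5)^2 / 57.5 = 1406.25 / 57.5 = 1125/46 ≈ 24.456522
(68 - 57.5)^2 / 57.5 = 110.25 / 57.5 = 441/230 ≈ 1.917391
(29 - 57.5)^2 / 57.5 = 812.25 / 57.5 = 3249/230 ≈ 14.126087
(38 - 57.5)^2 / 57.5 = 380.25 / 57.5 = 1521/230 ≈ 6.613043
chi2 = 5418/115 ≈ 47.113043

47.1130


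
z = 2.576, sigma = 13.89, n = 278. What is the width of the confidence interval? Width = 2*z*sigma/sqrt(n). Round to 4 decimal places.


width = 2*z*sigma/sqrt(n)
2*z*sigma = 2 * 2.576 * 13.89 = 71.56128
sqrt(278) ≈ 16.673332
width = 71.56128 / 16.673332 ≈ 4.291960

4.2920


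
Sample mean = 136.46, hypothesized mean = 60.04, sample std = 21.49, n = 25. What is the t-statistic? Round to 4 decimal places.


t = (xbar - mu0) / (s/sqrt(n))
xbar - mu0 = 136.46 - 60.04 = 76.42
sqrt(25) = 5
s/sqrt(n) = 21.49 / 5 = 4.298
t = 76.42 / 4.298 = 38210/2149 ≈ 17.780363

17.7804


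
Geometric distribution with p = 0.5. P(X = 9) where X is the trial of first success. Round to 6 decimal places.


P = (1-p)^(k-1) * p
(1-p)^(k-1) = 0.5^8 = 0.00390625
P = 0.00390625 * 0.5 = 0.001953125

0.001953


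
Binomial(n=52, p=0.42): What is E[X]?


E[X] = n*p = 52 * 0.42 = 21.84

21.84


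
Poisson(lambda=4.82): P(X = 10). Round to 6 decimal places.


P = e^(-lam) * lam^k / k!
e^(-4.82) ≈ 0.008066787
lam^k = 4.82^10 ≈ 6768156.345021
k! = 10! = 3628800
P = 0.008066787 * 6768156.345021 / 3628800 ≈ 0.015046

0.015046


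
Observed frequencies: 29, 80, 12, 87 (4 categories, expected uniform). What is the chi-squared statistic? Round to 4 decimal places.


chi2 = sum((O-E)^2/E), E = total/4
total = 208, E = 208/4 = 52
(29 - 52)^2 / 52 = 529 / 52 = 529/52 ≈ 10.173077
(80 - 52)^2 / 52 = 784 / 52 = 196/13 ≈ 15.076923
(12 - 52)^2 / 52 = 1600 / 52 = 400/13 ≈ 30.769231
(87 - 52)^2 / 52 = 1225 / 52 = 1225/52 ≈ 23.557692
chi2 = 2069/26 ≈ 79.576923

79.5769


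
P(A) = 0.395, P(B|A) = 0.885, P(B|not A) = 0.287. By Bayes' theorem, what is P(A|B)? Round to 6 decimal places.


P(A|B) = P(B|A)*P(A) / P(B), P(B) = P(B|A)*P(A) + P(B|not A)*P(not A)
P(B|A)*P(A) = 0.885 * 0.395 = 0.349575
P(B|not A)*P(not A) = 0.287 * 0.605 = 0.173635
P(B) = 0.349575 + 0.173635 = 0.52321
P(A|B) = 0.349575 / 0.52321 ≈ 0.66813517

0.668135


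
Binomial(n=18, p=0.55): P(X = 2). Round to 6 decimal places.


P = C(n,k) * p^k * (1-p)^(n-k)
C(18,2) = 153
p^k = 0.55^2 = 0.3025
(1-p)^(n-k) = 0.45^16 ≈ 0.000002827484
P = 153 * 0.3025 * 0.000002827484 ≈ 0.000131

0.000131


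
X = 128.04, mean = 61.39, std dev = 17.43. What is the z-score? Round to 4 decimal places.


z = (X - mu) / sigma
X - mu = 128.04 - 61.39 = 66.65
z = 66.65 / 17.43 = 6665/1743 ≈ 3.823867

3.8239
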